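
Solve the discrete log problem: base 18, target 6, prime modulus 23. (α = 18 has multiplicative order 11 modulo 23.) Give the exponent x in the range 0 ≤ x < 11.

Successive powers of 18 modulo 23:
  18^0=1  18^1=18  18^2=2  18^3=13  18^4=4  18^5=3
  18^6=8  18^7=6
So 18^7 ≡ 6 (mod 23), giving x = 7.

7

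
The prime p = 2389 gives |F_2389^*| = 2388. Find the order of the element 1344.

The order of 1344 must divide p − 1 = 2388 = 2^2 · 3 · 199.
Divisors: 1, 2, 3, 4, 6, 12, 199, 398, 597, 796, 1194, 2388.
Check each in increasing order: 1344^1 ≡ 1344;  1344^2 ≡ 252;  1344^3 ≡ 1839;  1344^4 ≡ 1390;  1344^6 ≡ 1486;  1344^12 ≡ 760;  1344^199 ≡ 690;  1344^398 ≡ 689;  1344^597 ≡ 2388;  1344^796 ≡ 1699;  1344^1194 ≡ 1.
Smallest exponent giving 1 is 1194.

1194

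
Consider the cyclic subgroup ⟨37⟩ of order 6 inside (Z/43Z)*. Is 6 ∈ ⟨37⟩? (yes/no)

yes

6 ∈ ⟨37⟩ iff 6^6 ≡ 1 (mod 43), since |⟨37⟩| = 6.
6^6 mod 43 = 1.
Since 1 = 1, 6 lies in the subgroup.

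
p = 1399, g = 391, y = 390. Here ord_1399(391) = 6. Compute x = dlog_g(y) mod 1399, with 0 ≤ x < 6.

2

Successive powers of 391 modulo 1399:
  391^0=1  391^1=391  391^2=390
So 391^2 ≡ 390 (mod 1399), giving x = 2.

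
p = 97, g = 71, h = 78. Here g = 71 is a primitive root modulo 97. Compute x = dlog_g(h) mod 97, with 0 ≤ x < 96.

3

Baby-step giant-step with m = ceil(sqrt(96)) = 10.
Baby table (71^j mod 97 for j=0..9):
  0:1  1:71  2:94  3:78  4:9  5:57  6:70  7:23
  8:81  9:28
Giant step factor: 71^(-10) ≡ 95 (mod 97).
Scan 78·95^i mod 97 for i = 0, 1, …:
  i=0: 78
Match at i=0, j=3: x = 0·10 + 3 = 3.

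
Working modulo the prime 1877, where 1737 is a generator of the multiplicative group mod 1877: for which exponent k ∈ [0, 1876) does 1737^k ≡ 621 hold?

Baby-step giant-step with m = ceil(sqrt(1876)) = 44.
Baby table (1737^j mod 1877 for j=0..43):
  0:1  1:1737  2:830  3:174  4:41  5:1768  6:244  7:1503
  8:1681  9:1162  10:619  11:1559  12:1349  13:717  14:978  15:101
  16:876  17:1242  18:681  19:387  20:253  21:243  22:1643  23:851
  24:988  25:578  26:1668  27:1105  28:1091  29:1174  30:816  31:257
  32:1560  33:1209  34:1547  35:1152  36:142  37:767  38:1486  39:307
  40:191  41:1415  42:862  43:1325
Giant step factor: 1737^(-44) ≡ 1354 (mod 1877).
Scan 621·1354^i mod 1877 for i = 0, 1, …:
  i=0: 621   i=1: 1815   i=2: 517   i=3: 1774
  i=4: 1313   i=5: 283   i=6: 274   i=7: 1227
  i=8: 213   i=9: 1221     …   i=39: 1375
  i=40: 1643
Match at i=40, j=22: k = 40·44 + 22 = 1782.

1782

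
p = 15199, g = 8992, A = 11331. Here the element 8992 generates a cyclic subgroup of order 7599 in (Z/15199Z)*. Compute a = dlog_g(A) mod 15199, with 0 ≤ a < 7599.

1338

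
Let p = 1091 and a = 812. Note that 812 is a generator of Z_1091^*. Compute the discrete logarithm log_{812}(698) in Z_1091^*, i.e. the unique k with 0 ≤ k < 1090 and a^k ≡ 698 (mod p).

Baby-step giant-step with m = ceil(sqrt(1090)) = 34.
Baby table (812^j mod 1091 for j=0..33):
  0:1  1:812  2:380  3:898  4:388  5:848  6:155  7:395
  8:1077  9:633  10:135  11:520  12:23  13:129  14:12  15:1016
  16:196  17:957  18:292  19:357  20:769  21:376  22:923  23:1050
  24:529  25:785  26:276  27:457  28:144  29:191  30:170  31:574
  32:231  33:1011
Giant step factor: 812^(-34) ≡ 1067 (mod 1091).
Scan 698·1067^i mod 1091 for i = 0, 1, …:
  i=0: 698   i=1: 704   i=2: 560   i=3: 743
  i=4: 715   i=5: 296   i=6: 533   i=7: 300
  i=8: 437   i=9: 422     …   i=19: 7
  i=20: 923
Match at i=20, j=22: k = 20·34 + 22 = 702.

702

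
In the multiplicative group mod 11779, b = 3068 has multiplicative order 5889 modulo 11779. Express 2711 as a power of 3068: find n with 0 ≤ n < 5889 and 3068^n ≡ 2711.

2109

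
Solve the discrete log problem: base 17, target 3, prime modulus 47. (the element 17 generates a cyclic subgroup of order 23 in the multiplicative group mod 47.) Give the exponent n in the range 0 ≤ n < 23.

Successive powers of 17 modulo 47:
  17^0=1  17^1=17  17^2=7  17^3=25  17^4=2  17^5=34
  17^6=14  17^7=3
So 17^7 ≡ 3 (mod 47), giving n = 7.

7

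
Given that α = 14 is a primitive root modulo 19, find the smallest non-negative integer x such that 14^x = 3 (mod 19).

Successive powers of 14 modulo 19:
  14^0=1  14^1=14  14^2=6  14^3=8  14^4=17  14^5=10
  14^6=7  14^7=3
So 14^7 ≡ 3 (mod 19), giving x = 7.

7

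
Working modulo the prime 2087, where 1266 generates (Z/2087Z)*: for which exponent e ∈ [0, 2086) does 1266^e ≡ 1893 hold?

Baby-step giant-step with m = ceil(sqrt(2086)) = 46.
Baby table (1266^j mod 2087 for j=0..45):
  0:1  1:1266  2:2027  3:1259  4:1513  5:1679  6:1048  7:1523
  8:1817  9:448  10:1591  11:251  12:542  13:1636  14:872  15:2016
  16:1942  17:86  18:352  19:1101  20:1837  21:724  22:391  23:387
  24:1584  25:1824  26:962  27:1171  28:716  29:698  30:867  31:1947
  32:155  33:52  34:1135  35:1054  36:771  37:1457  38:1741  39:234
  40:1977  41:569  42:339  43:1339  44:530  45:1053
Giant step factor: 1266^(-46) ≡ 1931 (mod 2087).
Scan 1893·1931^i mod 2087 for i = 0, 1, …:
  i=0: 1893   i=1: 1046   i=2: 1697   i=3: 317
  i=4: 636   i=5: 960   i=6: 504   i=7: 682
  i=8: 45   i=9: 1328   i=10: 1532   i=11: 1013
  i=12: 584   i=13: 724
Match at i=13, j=21: e = 13·46 + 21 = 619.

619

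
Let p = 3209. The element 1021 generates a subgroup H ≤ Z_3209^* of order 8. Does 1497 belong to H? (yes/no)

1497 ∈ ⟨1021⟩ iff 1497^8 ≡ 1 (mod 3209), since |⟨1021⟩| = 8.
1497^8 mod 3209 = 2100.
Since 2100 ≠ 1, 1497 does not lie in the subgroup.

no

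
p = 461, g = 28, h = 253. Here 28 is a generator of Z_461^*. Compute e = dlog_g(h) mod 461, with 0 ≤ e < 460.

209

Baby-step giant-step with m = ceil(sqrt(460)) = 22.
Baby table (28^j mod 461 for j=0..21):
  0:1  1:28  2:323  3:285  4:143  5:316  6:89  7:187
  8:165  9:10  10:280  11:3  12:84  13:47  14:394  15:429
  16:26  17:267  18:100  19:34  20:30  21:379
Giant step factor: 28^(-22) ≡ 205 (mod 461).
Scan 253·205^i mod 461 for i = 0, 1, …:
  i=0: 253   i=1: 233   i=2: 282   i=3: 185
  i=4: 123   i=5: 321   i=6: 343   i=7: 243
  i=8: 27   i=9: 3
Match at i=9, j=11: e = 9·22 + 11 = 209.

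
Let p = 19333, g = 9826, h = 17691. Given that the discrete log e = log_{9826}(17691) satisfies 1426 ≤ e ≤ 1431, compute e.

Compute 9826^1426 mod 19333 = 17691, then multiply by 9826 repeatedly:
  9826^1426=17691
Found 17691 at exponent 1426.

1426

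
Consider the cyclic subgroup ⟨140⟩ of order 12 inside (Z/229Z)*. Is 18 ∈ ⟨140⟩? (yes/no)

yes

⟨140⟩ has order 12; its elements mod 229 are {1, 18, 89, 94, 95, 107, 122, 134, 135, 140, 211, 228}.
18 is in this set.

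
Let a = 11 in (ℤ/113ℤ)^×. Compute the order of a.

The order of 11 must divide p − 1 = 112 = 2^4 · 7.
Divisors: 1, 2, 4, 7, 8, 14, 16, 28, 56, 112.
Check each in increasing order: 11^1 ≡ 11;  11^2 ≡ 8;  11^4 ≡ 64;  11^7 ≡ 95;  11^8 ≡ 28;  11^14 ≡ 98;  11^16 ≡ 106;  11^28 ≡ 112;  11^56 ≡ 1.
Smallest exponent giving 1 is 56.

56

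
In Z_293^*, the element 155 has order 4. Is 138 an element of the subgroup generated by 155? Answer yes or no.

yes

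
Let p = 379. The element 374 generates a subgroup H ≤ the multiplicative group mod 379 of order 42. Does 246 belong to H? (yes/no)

246 ∈ ⟨374⟩ iff 246^42 ≡ 1 (mod 379), since |⟨374⟩| = 42.
246^42 mod 379 = 1.
Since 1 = 1, 246 lies in the subgroup.

yes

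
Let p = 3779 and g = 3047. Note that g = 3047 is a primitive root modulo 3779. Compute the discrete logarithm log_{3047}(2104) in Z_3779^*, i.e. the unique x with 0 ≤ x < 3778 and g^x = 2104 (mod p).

Baby-step giant-step with m = ceil(sqrt(3778)) = 62.
Baby table (3047^j mod 3779 for j=0..61):
  0:1  1:3047  2:2985  3:3021  4:3122  5:991  6:156  7:2957
  8:843  9:2680  10:3320  11:3436  12:1662  13:254  14:3022  15:2390
  16:197  17:3177  18:2300  19:1834  20:2836  21:2498  22:500  23:563
  24:3574  25:2679  26:273  27:451  28:2420  29:911  30:2031  31:2234
  32:1019  33:2334  34:3399  35:2293  36:3179  37:836  38:246  39:1320
  40:1184  41:2482  42:875  43:1930  44:586  45:1854  46:3312  47:1734
  48:456  49:2539  50:720  51:2020  52:2728  53:2195  54:3114  55:3068
  56:2729  57:1463  58:2320  59:2310  60:2072  61:2454
Giant step factor: 3047^(-62) ≡ 2529 (mod 3779).
Scan 2104·2529^i mod 3779 for i = 0, 1, …:
  i=0: 2104   i=1: 184   i=2: 519   i=3: 1238
  i=4: 1890   i=5: 3154   i=6: 2776   i=7: 2901
  i=8: 1590   i=9: 254
Match at i=9, j=13: x = 9·62 + 13 = 571.

571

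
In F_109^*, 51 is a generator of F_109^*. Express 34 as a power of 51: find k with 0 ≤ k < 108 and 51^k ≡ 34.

Baby-step giant-step with m = ceil(sqrt(108)) = 11.
Baby table (51^j mod 109 for j=0..10):
  0:1  1:51  2:94  3:107  4:7  5:30  6:4  7:95
  8:49  9:101  10:28
Giant step factor: 51^(-11) ≡ 10 (mod 109).
Scan 34·10^i mod 109 for i = 0, 1, …:
  i=0: 34   i=1: 13   i=2: 21   i=3: 101
Match at i=3, j=9: k = 3·11 + 9 = 42.

42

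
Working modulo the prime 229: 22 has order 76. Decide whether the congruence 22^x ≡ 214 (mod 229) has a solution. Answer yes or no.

yes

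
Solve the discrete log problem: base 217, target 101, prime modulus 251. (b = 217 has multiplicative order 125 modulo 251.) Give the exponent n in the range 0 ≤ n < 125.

104

Baby-step giant-step with m = ceil(sqrt(125)) = 12.
Baby table (217^j mod 251 for j=0..11):
  0:1  1:217  2:152  3:103  4:12  5:94  6:67  7:232
  8:144  9:124  10:51  11:23
Giant step factor: 217^(-12) ≡ 225 (mod 251).
Scan 101·225^i mod 251 for i = 0, 1, …:
  i=0: 101   i=1: 135   i=2: 4   i=3: 147
  i=4: 194   i=5: 227   i=6: 122   i=7: 91
  i=8: 144
Match at i=8, j=8: n = 8·12 + 8 = 104.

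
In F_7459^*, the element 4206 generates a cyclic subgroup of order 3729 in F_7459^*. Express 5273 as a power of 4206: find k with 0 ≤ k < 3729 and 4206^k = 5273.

3445

Baby-step giant-step with m = ceil(sqrt(3729)) = 62.
Baby table (4206^j mod 7459 for j=0..61):
  0:1  1:4206  2:5147  3:2264  4:4700  5:1850  6:1363  7:4266
  8:3901  9:5265  10:6278  11:408  12:478  13:3997  14:6255  15:637
  16:1441  17:4138  18:2581  19:2841  20:7387  21:2987  22:2366  23:1090
  24:4714  25:1062  26:6290  27:6126  28:2570  29:1329  30:2983  31:460
  32:2879  33:3117  34:4639  35:6349  36:674  37:424  38:643  39:4300
  40:5184  41:1247  42:1205  43:3569  44:3706  45:5585  46:2119  47:6468
  48:1435  49:1279  50:1535  51:4175  52:1564  53:6805  54:1647  55:5330
  56:3685  57:6767  58:5917  59:3678  60:7161  61:7183
Giant step factor: 4206^(-62) ≡ 7440 (mod 7459).
Scan 5273·7440^i mod 7459 for i = 0, 1, …:
  i=0: 5273   i=1: 4239   i=2: 1508   i=3: 1184
  i=4: 7340   i=5: 2261   i=6: 1795   i=7: 3190
  i=8: 6521   i=9: 2904     …   i=54: 451
  i=55: 6349
Match at i=55, j=35: k = 55·62 + 35 = 3445.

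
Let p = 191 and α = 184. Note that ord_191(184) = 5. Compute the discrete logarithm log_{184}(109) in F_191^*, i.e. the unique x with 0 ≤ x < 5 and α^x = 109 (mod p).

4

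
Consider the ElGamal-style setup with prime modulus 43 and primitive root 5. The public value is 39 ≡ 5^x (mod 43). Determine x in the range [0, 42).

Baby-step giant-step with m = ceil(sqrt(42)) = 7.
Baby table (5^j mod 43 for j=0..6):
  0:1  1:5  2:25  3:39  4:23  5:29  6:16
Giant step factor: 5^(-7) ≡ 7 (mod 43).
Scan 39·7^i mod 43 for i = 0, 1, …:
  i=0: 39
Match at i=0, j=3: x = 0·7 + 3 = 3.

3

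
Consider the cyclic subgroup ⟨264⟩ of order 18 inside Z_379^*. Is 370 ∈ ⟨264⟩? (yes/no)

no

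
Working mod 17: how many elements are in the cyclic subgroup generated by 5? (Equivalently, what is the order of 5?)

16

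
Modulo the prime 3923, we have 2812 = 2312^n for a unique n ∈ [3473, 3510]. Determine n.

3479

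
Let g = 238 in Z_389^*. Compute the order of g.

The order of 238 must divide p − 1 = 388 = 2^2 · 97.
Divisors: 1, 2, 4, 97, 194, 388.
Check each in increasing order: 238^1 ≡ 238;  238^2 ≡ 239;  238^4 ≡ 327;  238^97 ≡ 115;  238^194 ≡ 388;  238^388 ≡ 1.
Smallest exponent giving 1 is 388.

388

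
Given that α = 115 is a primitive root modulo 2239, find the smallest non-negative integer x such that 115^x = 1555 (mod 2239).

Baby-step giant-step with m = ceil(sqrt(2238)) = 48.
Baby table (115^j mod 2239 for j=0..47):
  0:1  1:115  2:2030  3:594  4:1140  5:1238  6:1313  7:982
  8:980  9:750  10:1168  11:2219  12:2178  13:1941  14:1554  15:1829
  16:2108  17:608  18:511  19:551  20:673  21:1269  22:400  23:1220
  24:1482  25:266  26:1483  27:381  28:1274  29:975  30:175  31:2213
  32:1488  33:956  34:229  35:1706  36:1397  37:1686  38:1336  39:1388
  40:651  41:978  42:520  43:1586  44:1031  45:2137  46:1704  47:1167
Giant step factor: 115^(-48) ≡ 1559 (mod 2239).
Scan 1555·1559^i mod 2239 for i = 0, 1, …:
  i=0: 1555   i=1: 1647   i=2: 1779   i=3: 1579
  i=4: 1000   i=5: 656   i=6: 1720   i=7: 1397
Match at i=7, j=36: x = 7·48 + 36 = 372.

372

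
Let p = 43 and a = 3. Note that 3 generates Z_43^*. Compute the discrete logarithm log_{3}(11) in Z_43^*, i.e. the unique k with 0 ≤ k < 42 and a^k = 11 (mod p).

30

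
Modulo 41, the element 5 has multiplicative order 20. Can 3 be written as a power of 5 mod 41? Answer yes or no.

no

3 ∈ ⟨5⟩ iff 3^20 ≡ 1 (mod 41), since |⟨5⟩| = 20.
3^20 mod 41 = 40.
Since 40 ≠ 1, 3 does not lie in the subgroup.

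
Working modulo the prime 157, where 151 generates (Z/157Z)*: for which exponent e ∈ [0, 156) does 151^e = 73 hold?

Baby-step giant-step with m = ceil(sqrt(156)) = 13.
Baby table (151^j mod 157 for j=0..12):
  0:1  1:151  2:36  3:98  4:40  5:74  6:27  7:152
  8:30  9:134  10:138  11:114  12:101
Giant step factor: 151^(-13) ≡ 50 (mod 157).
Scan 73·50^i mod 157 for i = 0, 1, …:
  i=0: 73   i=1: 39   i=2: 66   i=3: 3
  i=4: 150   i=5: 121   i=6: 84   i=7: 118
  i=8: 91   i=9: 154   i=10: 7   i=11: 36
Match at i=11, j=2: e = 11·13 + 2 = 145.

145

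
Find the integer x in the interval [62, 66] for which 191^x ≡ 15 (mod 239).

Compute 191^62 mod 239 = 136, then multiply by 191 repeatedly:
  191^62=136  191^63=164  191^64=15
Found 15 at exponent 64.

64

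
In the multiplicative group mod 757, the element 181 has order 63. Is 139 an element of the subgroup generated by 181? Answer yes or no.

no

139 ∈ ⟨181⟩ iff 139^63 ≡ 1 (mod 757), since |⟨181⟩| = 63.
139^63 mod 757 = 592.
Since 592 ≠ 1, 139 does not lie in the subgroup.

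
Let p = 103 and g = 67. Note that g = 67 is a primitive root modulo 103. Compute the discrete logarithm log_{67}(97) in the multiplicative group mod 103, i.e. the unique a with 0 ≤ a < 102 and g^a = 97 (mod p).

Successive powers of 67 modulo 103:
  67^0=1  67^1=67  67^2=60  67^3=3  67^4=98  67^5=77
  67^6=9  67^7=88  67^8=25  67^9=27  67^10=58  67^11=75
  67^12=81  67^13=71  67^14=19  67^15=37  67^16=7  67^17=57
  67^18=8  67^19=21  67^20=68  67^21=24  67^22=63  67^23=101
  67^24=72  67^25=86  67^26=97
So 67^26 ≡ 97 (mod 103), giving a = 26.

26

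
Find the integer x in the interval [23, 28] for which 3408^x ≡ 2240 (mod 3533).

Compute 3408^23 mod 3533 = 3446, then multiply by 3408 repeatedly:
  3408^23=3446  3408^24=276  3408^25=830  3408^26=2240
Found 2240 at exponent 26.

26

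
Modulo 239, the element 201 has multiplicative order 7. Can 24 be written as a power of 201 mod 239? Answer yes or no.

yes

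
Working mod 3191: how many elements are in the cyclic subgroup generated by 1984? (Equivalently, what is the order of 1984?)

1595

The order of 1984 must divide p − 1 = 3190 = 2 · 5 · 11 · 29.
Divisors: 1, 2, 5, 10, 11, 22, 29, 55, 58, 110, 145, 290, 319, 638, 1595, 3190.
Check each in increasing order: 1984^1 ≡ 1984;  1984^2 ≡ 1753;  1984^5 ≡ 807;  1984^10 ≡ 285;  1984^11 ≡ 633;  1984^22 ≡ 1814;  1984^29 ≡ 1421;  1984^55 ≡ 2872;  1984^58 ≡ 2529;  1984^110 ≡ 2840;  1984^145 ≡ 1928;  1984^290 ≡ 2860;  1984^319 ≡ 1917;  1984^638 ≡ 2048;  1984^1595 ≡ 1.
Smallest exponent giving 1 is 1595.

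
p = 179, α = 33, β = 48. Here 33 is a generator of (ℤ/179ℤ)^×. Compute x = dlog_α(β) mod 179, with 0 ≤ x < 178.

Baby-step giant-step with m = ceil(sqrt(178)) = 14.
Baby table (33^j mod 179 for j=0..13):
  0:1  1:33  2:15  3:137  4:46  5:86  6:153  7:37
  8:147  9:18  10:57  11:91  12:139  13:112
Giant step factor: 33^(-14) ≡ 125 (mod 179).
Scan 48·125^i mod 179 for i = 0, 1, …:
  i=0: 48   i=1: 93   i=2: 169   i=3: 3
  i=4: 17   i=5: 156   i=6: 168   i=7: 57
Match at i=7, j=10: x = 7·14 + 10 = 108.

108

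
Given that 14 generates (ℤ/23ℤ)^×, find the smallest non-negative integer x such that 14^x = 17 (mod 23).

Successive powers of 14 modulo 23:
  14^0=1  14^1=14  14^2=12  14^3=7  14^4=6  14^5=15
  14^6=3  14^7=19  14^8=13  14^9=21  14^10=18  14^11=22
  14^12=9  14^13=11  14^14=16  14^15=17
So 14^15 ≡ 17 (mod 23), giving x = 15.

15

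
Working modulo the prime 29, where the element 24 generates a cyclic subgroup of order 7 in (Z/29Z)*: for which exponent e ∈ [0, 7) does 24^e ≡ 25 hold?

Successive powers of 24 modulo 29:
  24^0=1  24^1=24  24^2=25
So 24^2 ≡ 25 (mod 29), giving e = 2.

2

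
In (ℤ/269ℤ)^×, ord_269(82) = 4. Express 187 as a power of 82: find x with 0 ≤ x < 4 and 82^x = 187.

Successive powers of 82 modulo 269:
  82^0=1  82^1=82  82^2=268  82^3=187
So 82^3 ≡ 187 (mod 269), giving x = 3.

3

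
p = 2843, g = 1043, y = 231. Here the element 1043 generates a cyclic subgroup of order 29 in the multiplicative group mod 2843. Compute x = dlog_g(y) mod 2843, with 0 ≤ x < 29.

22

Successive powers of 1043 modulo 2843:
  1043^0=1  1043^1=1043  1043^2=1823  1043^3=2265  1043^4=2705  1043^5=1059
  1043^6=1453  1043^7=160  1043^8=1986  1043^9=1694  1043^10=1339  1043^11=664
  1043^12=1703  1043^13=2197  1043^14=13  1043^15=2187  1043^16=955  1043^17=1015
  1043^18=1049  1043^19=2395  1043^20=1831  1043^21=2080  1043^22=231
So 1043^22 ≡ 231 (mod 2843), giving x = 22.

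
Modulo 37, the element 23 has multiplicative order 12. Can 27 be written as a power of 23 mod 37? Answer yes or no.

yes

⟨23⟩ has order 12; its elements mod 37 are {1, 6, 8, 10, 11, 14, 23, 26, 27, 29, 31, 36}.
27 is in this set.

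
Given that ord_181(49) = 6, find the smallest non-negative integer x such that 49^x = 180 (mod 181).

Successive powers of 49 modulo 181:
  49^0=1  49^1=49  49^2=48  49^3=180
So 49^3 ≡ 180 (mod 181), giving x = 3.

3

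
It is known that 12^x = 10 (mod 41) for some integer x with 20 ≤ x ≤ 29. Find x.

Compute 12^20 mod 41 = 40, then multiply by 12 repeatedly:
  12^20=40  12^21=29  12^22=20  12^23=35  12^24=10
Found 10 at exponent 24.

24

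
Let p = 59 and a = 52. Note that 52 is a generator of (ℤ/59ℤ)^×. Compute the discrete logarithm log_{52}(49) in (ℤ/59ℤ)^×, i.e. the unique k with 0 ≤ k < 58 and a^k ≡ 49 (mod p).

Successive powers of 52 modulo 59:
  52^0=1  52^1=52  52^2=49
So 52^2 ≡ 49 (mod 59), giving k = 2.

2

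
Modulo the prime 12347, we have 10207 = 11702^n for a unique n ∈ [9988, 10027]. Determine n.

10003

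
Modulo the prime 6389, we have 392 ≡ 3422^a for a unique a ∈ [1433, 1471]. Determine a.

1455

Compute 3422^1433 mod 6389 = 974, then multiply by 3422 repeatedly:
  3422^1433=974  3422^1434=4359  3422^1435=4572  3422^1436=5112  3422^1437=182
  3422^1438=3071  3422^1439=5446  3422^1440=5888  3422^1441=4219  3422^1442=4667
  3422^1443=4363  3422^1444=5482  3422^1445=1300  3422^1446=1856  3422^1447=566
  3422^1448=985  3422^1449=3667  3422^1450=478  3422^1451=132  3422^1452=4474
  3422^1453=1984  3422^1454=4130  3422^1455=392
Found 392 at exponent 1455.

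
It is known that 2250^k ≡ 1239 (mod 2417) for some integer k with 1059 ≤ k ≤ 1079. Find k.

1063

Compute 2250^1059 mod 2417 = 1511, then multiply by 2250 repeatedly:
  2250^1059=1511  2250^1060=1448  2250^1061=2301  2250^1062=36  2250^1063=1239
Found 1239 at exponent 1063.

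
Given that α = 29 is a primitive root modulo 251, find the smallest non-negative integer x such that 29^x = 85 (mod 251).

138

Baby-step giant-step with m = ceil(sqrt(250)) = 16.
Baby table (29^j mod 251 for j=0..15):
  0:1  1:29  2:88  3:42  4:214  5:182  6:7  7:203
  8:114  9:43  10:243  11:19  12:49  13:166  14:45  15:50
Giant step factor: 29^(-16) ≡ 121 (mod 251).
Scan 85·121^i mod 251 for i = 0, 1, …:
  i=0: 85   i=1: 245   i=2: 27   i=3: 4
  i=4: 233   i=5: 81   i=6: 12   i=7: 197
  i=8: 243
Match at i=8, j=10: x = 8·16 + 10 = 138.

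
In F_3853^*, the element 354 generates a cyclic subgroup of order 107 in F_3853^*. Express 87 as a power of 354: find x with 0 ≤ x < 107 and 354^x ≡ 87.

69

Baby-step giant-step with m = ceil(sqrt(107)) = 11.
Baby table (354^j mod 3853 for j=0..10):
  0:1  1:354  2:2020  3:2275  4:73  5:2724  6:1046  7:396
  8:1476  9:2349  10:3151
Giant step factor: 354^(-11) ≡ 734 (mod 3853).
Scan 87·734^i mod 3853 for i = 0, 1, …:
  i=0: 87   i=1: 2210   i=2: 27   i=3: 553
  i=4: 1337   i=5: 2696   i=6: 2275
Match at i=6, j=3: x = 6·11 + 3 = 69.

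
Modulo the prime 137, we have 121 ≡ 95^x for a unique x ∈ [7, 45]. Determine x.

Compute 95^7 mod 137 = 24, then multiply by 95 repeatedly:
  95^7=24  95^8=88  95^9=3  95^10=11  95^11=86
  95^12=87  95^13=45  95^14=28  95^15=57  95^16=72
  95^17=127  95^18=9  95^19=33  95^20=121
Found 121 at exponent 20.

20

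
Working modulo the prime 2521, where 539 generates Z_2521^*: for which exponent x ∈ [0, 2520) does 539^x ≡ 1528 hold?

Baby-step giant-step with m = ceil(sqrt(2520)) = 51.
Baby table (539^j mod 2521 for j=0..50):
  0:1  1:539  2:606  3:1425  4:1691  5:1368  6:1220  7:2120
  8:667  9:1531  10:842  11:58  12:1010  13:2375  14:1978  15:2280
  16:1193  17:172  18:1952  19:871  20:563  21:937  22:843  23:597
  24:1616  25:1279  26:1148  27:1127  28:2413  29:2292  30:98  31:2402
  32:1405  33:995  34:1853  35:451  36:1073  37:1038  38:2341  39:1299
  40:1844  41:642  42:661  43:818  44:2248  45:1592  46:948  47:1730
  48:2221  49:2165  50:2233
Giant step factor: 539^(-51) ≡ 1105 (mod 2521).
Scan 1528·1105^i mod 2521 for i = 0, 1, …:
  i=0: 1528   i=1: 1891   i=2: 2167   i=3: 2106
  i=4: 247   i=5: 667
Match at i=5, j=8: x = 5·51 + 8 = 263.

263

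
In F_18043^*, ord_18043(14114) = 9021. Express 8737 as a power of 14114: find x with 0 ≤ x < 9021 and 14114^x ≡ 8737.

7561

Baby-step giant-step with m = ceil(sqrt(9021)) = 95.
Baby table (14114^j mod 18043 for j=0..94):
  0:1  1:14114  2:10276  3:5830  4:8540  5:6320  6:13931  7:7563
  8:1794  9:6187  10:13241  11:12123  12:2253  13:7076  14:2659  15:17729
  16:6782  17:3033  18:9766  19:6847  20:250  21:10115  22:6894  23:14060
  24:5926  25:10259  26:451  27:14278  28:15468  29:13095  30:8381  31:17569
  32:3917  33:786  34:15202  35:11715  36:17501  37:444  38:5695  39:15708
  40:8371  41:2730  42:9415  43:14658  44:1974  45:2644  46:4492  47:15029
  48:5798  49:7967  50:2262  51:7801  52:4928  53:16070  54:11470  55:5784
  56:8844  57:2742  58:16396  59:11669  60:17805  61:14909  62:8160  63:1771
  64:6339  65:11452  66:4334  67:4306  68:6060  69:7020  70:6167  71:1606
  72:5076  73:11954  74:16706  75:2560  76:9754  77:17909  78:3239  79:12327
  80:12672  81:10392  82:1141  83:9718  84:15009  85:12206  86:920  87:11963
  88:17431  89:4829  90:8095  91:4554  92:5990  93:11405  94:8567
Giant step factor: 14114^(-95) ≡ 1525 (mod 18043).
Scan 8737·1525^i mod 18043 for i = 0, 1, …:
  i=0: 8737   i=1: 8191   i=2: 5519   i=3: 8437
  i=4: 1766   i=5: 4743   i=6: 15875   i=7: 13712
  i=8: 17006   i=9: 6359     …   i=78: 16771
  i=79: 8844
Match at i=79, j=56: x = 79·95 + 56 = 7561.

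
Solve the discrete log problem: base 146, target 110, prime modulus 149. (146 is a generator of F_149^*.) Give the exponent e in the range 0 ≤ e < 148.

Baby-step giant-step with m = ceil(sqrt(148)) = 13.
Baby table (146^j mod 149 for j=0..12):
  0:1  1:146  2:9  3:122  4:81  5:55  6:133  7:48
  8:5  9:134  10:45  11:14  12:107
Giant step factor: 146^(-13) ≡ 136 (mod 149).
Scan 110·136^i mod 149 for i = 0, 1, …:
  i=0: 110   i=1: 60   i=2: 114   i=3: 8
  i=4: 45
Match at i=4, j=10: e = 4·13 + 10 = 62.

62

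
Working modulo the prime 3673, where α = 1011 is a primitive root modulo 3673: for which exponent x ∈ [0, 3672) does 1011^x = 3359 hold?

779

Baby-step giant-step with m = ceil(sqrt(3672)) = 61.
Baby table (1011^j mod 3673 for j=0..60):
  0:1  1:1011  2:1027  3:2511  4:578  5:351  6:2253  7:523
  8:3514  9:863  10:1992  11:1108  12:3596  13:2959  14:1727  15:1322
  16:3243  17:2357  18:2823  19:132  20:1224  21:3336  22:882  23:2836
  24:2256  25:3556  26:2922  27:1050  28:53  29:2161  30:3009  31:855
  32:1250  33:238  34:1873  35:2008  36:2592  37:1663  38:2732  39:3629
  40:3265  41:2561  42:3379  43:279  44:2921  45:39  46:2699  47:3323
  48:2431  49:504  50:2670  51:3388  52:2032  53:1145  54:600  55:555
  56:2809  57:670  58:1538  59:1239  60:136
Giant step factor: 1011^(-61) ≡ 3346 (mod 3673).
Scan 3359·3346^i mod 3673 for i = 0, 1, …:
  i=0: 3359   i=1: 3507   i=2: 2860   i=3: 1395
  i=4: 2960   i=5: 1752   i=6: 84   i=7: 1916
  i=8: 1551   i=9: 3370   i=10: 3583   i=11: 46
  i=12: 3323
Match at i=12, j=47: x = 12·61 + 47 = 779.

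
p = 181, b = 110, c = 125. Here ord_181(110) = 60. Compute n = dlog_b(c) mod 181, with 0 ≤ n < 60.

Successive powers of 110 modulo 181:
  110^0=1  110^1=110  110^2=154  110^3=107  110^4=5  110^5=7
  110^6=46  110^7=173  110^8=25  110^9=35  110^10=49  110^11=141
  110^12=125
So 110^12 ≡ 125 (mod 181), giving n = 12.

12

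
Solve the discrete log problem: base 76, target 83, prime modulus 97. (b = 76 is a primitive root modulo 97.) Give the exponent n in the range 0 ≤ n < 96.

13

Successive powers of 76 modulo 97:
  76^0=1  76^1=76  76^2=53  76^3=51  76^4=93  76^5=84
  76^6=79  76^7=87  76^8=16  76^9=52  76^10=72  76^11=40
  76^12=33  76^13=83
So 76^13 ≡ 83 (mod 97), giving n = 13.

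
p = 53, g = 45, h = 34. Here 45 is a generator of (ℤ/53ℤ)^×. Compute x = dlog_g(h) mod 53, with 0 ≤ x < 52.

47

Baby-step giant-step with m = ceil(sqrt(52)) = 8.
Baby table (45^j mod 53 for j=0..7):
  0:1  1:45  2:11  3:18  4:15  5:39  6:6  7:5
Giant step factor: 45^(-8) ≡ 49 (mod 53).
Scan 34·49^i mod 53 for i = 0, 1, …:
  i=0: 34   i=1: 23   i=2: 14   i=3: 50
  i=4: 12   i=5: 5
Match at i=5, j=7: x = 5·8 + 7 = 47.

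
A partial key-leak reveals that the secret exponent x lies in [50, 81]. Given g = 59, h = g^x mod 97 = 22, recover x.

Compute 59^50 mod 97 = 11, then multiply by 59 repeatedly:
  59^50=11  59^51=67  59^52=73  59^53=39  59^54=70
  59^55=56  59^56=6  59^57=63  59^58=31  59^59=83
  59^60=47  59^61=57  59^62=65  59^63=52  59^64=61
  59^65=10  59^66=8  59^67=84  59^68=9  59^69=46
  59^70=95  59^71=76  59^72=22
Found 22 at exponent 72.

72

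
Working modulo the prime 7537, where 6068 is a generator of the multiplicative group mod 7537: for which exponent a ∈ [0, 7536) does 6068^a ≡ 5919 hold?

Baby-step giant-step with m = ceil(sqrt(7536)) = 87.
Baby table (6068^j mod 7537 for j=0..86):
  0:1  1:6068  2:2379  3:2417  4:6891  5:6849  6:714  7:6314
  8:2781  9:7302  10:6050  11:6210  12:4817  13:1070  14:3403  15:5561
  16:999  17:2184  18:2466  19:2743  20:2828  21:6092  22:4808  23:6754
  24:4603  25:6419  26:6813  27:839  28:3577  29:6213  30:410  31:670
  32:3117  33:3623  34:6472  35:4326  36:6334  37:3549  38:2123  39:1631
  40:827  41:6131  42:276  43:1554  44:885  45:3836  46:2592  47:6074
  48:1102  49:1617  50:6319  51:2973  52:4123  53:3061  54:2980  55:1377
  56:4640  57:4825  58:4392  59:7361  60:2286  61:3368  62:4217  63:641
  64:496  65:2465  66:4212  67:449  68:3675  69:5454  70:7442  71:3889
  72:105  73:4032  74:1074  75:5064  76:3  77:3130  78:7137  79:7251
  80:5599  81:5473  82:2142  83:3868  84:806  85:6832  86:3076
Giant step factor: 6068^(-87) ≡ 6136 (mod 7537).
Scan 5919·6136^i mod 7537 for i = 0, 1, …:
  i=0: 5919   i=1: 5718   i=2: 913   i=3: 2177
  i=4: 2508   i=5: 6071   i=6: 3802   i=7: 2057
  i=8: 4814   i=9: 1201     …   i=26: 6858
  i=27: 1617
Match at i=27, j=49: a = 27·87 + 49 = 2398.

2398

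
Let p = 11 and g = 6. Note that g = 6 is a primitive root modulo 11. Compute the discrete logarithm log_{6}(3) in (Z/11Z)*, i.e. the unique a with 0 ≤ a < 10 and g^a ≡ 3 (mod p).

Successive powers of 6 modulo 11:
  6^0=1  6^1=6  6^2=3
So 6^2 ≡ 3 (mod 11), giving a = 2.

2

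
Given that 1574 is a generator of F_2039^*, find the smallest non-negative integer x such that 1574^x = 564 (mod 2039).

Baby-step giant-step with m = ceil(sqrt(2038)) = 46.
Baby table (1574^j mod 2039 for j=0..45):
  0:1  1:1574  2:91  3:504  4:125  5:1006  6:1180  7:1830
  8:1352  9:1371  10:692  11:382  12:1802  13:99  14:862  15:853
  16:960  17:141  18:1722  19:597  20:1738  21:1313  22:1155  23:1221
  24:1116  25:1005  26:1645  27:1739  28:848  29:1246  30:1725  31:1241
  32:2011  33:786  34:1530  35:161  36:578  37:378  38:1623  39:1774
  40:885  41:353  42:1014  43:1538  44:519  45:1306
Giant step factor: 1574^(-46) ≡ 694 (mod 2039).
Scan 564·694^i mod 2039 for i = 0, 1, …:
  i=0: 564   i=1: 1967   i=2: 1007   i=3: 1520
  i=4: 717   i=5: 82   i=6: 1855   i=7: 761
  i=8: 33   i=9: 473     …   i=25: 1635
  i=26: 1006
Match at i=26, j=5: x = 26·46 + 5 = 1201.

1201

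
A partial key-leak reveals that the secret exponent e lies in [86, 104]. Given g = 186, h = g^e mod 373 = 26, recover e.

Compute 186^86 mod 373 = 116, then multiply by 186 repeatedly:
  186^86=116  186^87=315  186^88=29  186^89=172  186^90=287
  186^91=43  186^92=165  186^93=104  186^94=321  186^95=26
Found 26 at exponent 95.

95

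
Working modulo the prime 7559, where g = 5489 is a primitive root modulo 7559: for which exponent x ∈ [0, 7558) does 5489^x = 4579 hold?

5446

Baby-step giant-step with m = ceil(sqrt(7558)) = 87.
Baby table (5489^j mod 7559 for j=0..86):
  0:1  1:5489  2:6506  3:2718  4:5195  5:2807  6:2381  7:7357
  8:2395  9:1054  10:2771  11:1311  12:7470  13:2814  14:3009  15:7545
  16:6303  17:7183  18:7302  19:2860  20:6056  21:4461  22:2828  23:4265
  24:362  25:6560  26:4323  27:1246  28:5958  29:3228  30:196  31:2466
  32:5264  33:3598  34:5314  35:5924  36:5577  37:5762  38:762  39:2491
  40:6427  41:7509  42:5233  43:7296  44:162  45:4815  46:3271  47:1894
  48:2541  49:1194  50:213  51:5071  52:2481  53:4450  54:2921  55:730
  56:700  57:2328  58:3682  59:5291  60:621  61:7119  62:3720  63:2221
  64:5961  65:4577  66:4596  67:3061  68:5731  69:4460  70:4898  71:5318
  72:5203  73:1365  74:1516  75:6424  76:6160  77:833  78:6701  79:7254
  80:3953  81:3687  82:2500  83:2915  84:5591  85:7018  86:1138
Giant step factor: 5489^(-87) ≡ 4723 (mod 7559).
Scan 4579·4723^i mod 7559 for i = 0, 1, …:
  i=0: 4579   i=1: 318   i=2: 5232   i=3: 365
  i=4: 443   i=5: 6005   i=6: 247   i=7: 2495
  i=8: 6963   i=9: 4599     …   i=61: 7129
  i=62: 2481
Match at i=62, j=52: x = 62·87 + 52 = 5446.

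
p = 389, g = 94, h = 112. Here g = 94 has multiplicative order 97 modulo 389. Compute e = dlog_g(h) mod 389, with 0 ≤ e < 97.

Baby-step giant-step with m = ceil(sqrt(97)) = 10.
Baby table (94^j mod 389 for j=0..9):
  0:1  1:94  2:278  3:69  4:262  5:121  6:93  7:184
  8:180  9:193
Giant step factor: 94^(-10) ≡ 80 (mod 389).
Scan 112·80^i mod 389 for i = 0, 1, …:
  i=0: 112   i=1: 13   i=2: 262
Match at i=2, j=4: e = 2·10 + 4 = 24.

24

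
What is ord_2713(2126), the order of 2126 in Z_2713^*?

2712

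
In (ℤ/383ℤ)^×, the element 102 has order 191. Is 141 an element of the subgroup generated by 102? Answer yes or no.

no

141 ∈ ⟨102⟩ iff 141^191 ≡ 1 (mod 383), since |⟨102⟩| = 191.
141^191 mod 383 = 382.
Since 382 ≠ 1, 141 does not lie in the subgroup.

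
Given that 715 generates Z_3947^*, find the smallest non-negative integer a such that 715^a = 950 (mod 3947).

3457

Baby-step giant-step with m = ceil(sqrt(3946)) = 63.
Baby table (715^j mod 3947 for j=0..62):
  0:1  1:715  2:2062  3:2099  4:925  5:2226  6:949  7:3598
  8:3073  9:2663  10:1591  11:829  12:685  13:347  14:3391  15:1107
  16:2105  17:1268  18:2757  19:1702  20:1254  21:641  22:463  23:3444
  24:3479  25:875  26:1999  27:471  28:1270  29:240  30:1879  31:1505
  32:2491  33:968  34:1395  35:2781  36:3074  37:3378  38:3653  39:2928
  40:1610  41:2573  42:393  43:758  44:1231  45:3931  46:401  47:2531
  48:1939  49:988  50:3854  51:604  52:1637  53:2143  54:809  55:2173
  56:2524  57:881  58:2342  59:1002  60:2023  61:1843  62:3394
Giant step factor: 715^(-63) ≡ 2885 (mod 3947).
Scan 950·2885^i mod 3947 for i = 0, 1, …:
  i=0: 950   i=1: 1532   i=2: 3127   i=3: 2500
  i=4: 1331   i=5: 3451   i=6: 1801   i=7: 1633
  i=8: 2434   i=9: 377     …   i=53: 1466
  i=54: 2173
Match at i=54, j=55: a = 54·63 + 55 = 3457.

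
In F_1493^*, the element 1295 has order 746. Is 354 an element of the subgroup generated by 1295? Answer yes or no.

354 ∈ ⟨1295⟩ iff 354^746 ≡ 1 (mod 1493), since |⟨1295⟩| = 746.
354^746 mod 1493 = 1492.
Since 1492 ≠ 1, 354 does not lie in the subgroup.

no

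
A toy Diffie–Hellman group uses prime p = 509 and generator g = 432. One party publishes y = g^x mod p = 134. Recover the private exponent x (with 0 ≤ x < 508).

Baby-step giant-step with m = ceil(sqrt(508)) = 23.
Baby table (432^j mod 509 for j=0..22):
  0:1  1:432  2:330  3:40  4:483  5:475  6:73  7:487
  8:167  9:375  10:138  11:63  12:239  13:430  14:484  15:398
  16:403  17:18  18:141  19:341  20:211  21:41  22:406
Giant step factor: 432^(-23) ≡ 184 (mod 509).
Scan 134·184^i mod 509 for i = 0, 1, …:
  i=0: 134   i=1: 224   i=2: 496   i=3: 153
  i=4: 157   i=5: 384   i=6: 414   i=7: 335
  i=8: 51   i=9: 222   i=10: 128   i=11: 138
Match at i=11, j=10: x = 11·23 + 10 = 263.

263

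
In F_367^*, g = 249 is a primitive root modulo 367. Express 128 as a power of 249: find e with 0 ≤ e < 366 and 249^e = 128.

Baby-step giant-step with m = ceil(sqrt(366)) = 20.
Baby table (249^j mod 367 for j=0..19):
  0:1  1:249  2:345  3:27  4:117  5:140  6:362  7:223
  8:110  9:232  10:149  11:34  12:25  13:353  14:184  15:308
  16:356  17:197  18:242  19:70
Giant step factor: 249^(-20) ≡ 73 (mod 367).
Scan 128·73^i mod 367 for i = 0, 1, …:
  i=0: 128   i=1: 169   i=2: 226   i=3: 350
  i=4: 227   i=5: 56   i=6: 51   i=7: 53
  i=8: 199   i=9: 214   i=10: 208   i=11: 137
  i=12: 92   i=13: 110
Match at i=13, j=8: e = 13·20 + 8 = 268.

268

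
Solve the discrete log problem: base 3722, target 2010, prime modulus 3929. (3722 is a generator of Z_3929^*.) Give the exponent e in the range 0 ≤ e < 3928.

Baby-step giant-step with m = ceil(sqrt(3928)) = 63.
Baby table (3722^j mod 3929 for j=0..62):
  0:1  1:3722  2:3559  3:1939  4:3314  5:1577  6:3597  7:1931
  8:1041  9:608  10:3801  11:2922  12:212  13:3264  14:140  15:2452
  16:3206  17:359  18:338  19:756  20:668  21:3168  22:367  23:2611
  24:1725  25:464  26:2177  27:1196  28:3884  29:1457  30:934  31:3112
  32:172  33:3686  34:3153  35:3472  36:303  37:143  38:1831  39:2096
  40:2247  41:2422  42:1558  43:3601  44:1103  45:3490  46:506  47:1341
  48:1372  49:2813  50:3130  51:375  52:955  53:2694  54:260  55:1186
  56:2025  57:1228  58:1189  59:1404  60:118  61:3077  62:3488
Giant step factor: 3722^(-63) ≡ 1499 (mod 3929).
Scan 2010·1499^i mod 3929 for i = 0, 1, …:
  i=0: 2010   i=1: 3376   i=2: 72   i=3: 1845
  i=4: 3568   i=5: 1063   i=6: 2192   i=7: 1164
  i=8: 360   i=9: 1367     …   i=52: 114
  i=53: 1939
Match at i=53, j=3: e = 53·63 + 3 = 3342.

3342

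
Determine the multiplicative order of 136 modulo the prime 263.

The order of 136 must divide p − 1 = 262 = 2 · 131.
Divisors: 1, 2, 131, 262.
Check each in increasing order: 136^1 ≡ 136;  136^2 ≡ 86;  136^131 ≡ 1.
Smallest exponent giving 1 is 131.

131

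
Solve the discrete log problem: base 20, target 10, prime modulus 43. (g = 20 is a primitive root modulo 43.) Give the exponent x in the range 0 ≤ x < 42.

40

Baby-step giant-step with m = ceil(sqrt(42)) = 7.
Baby table (20^j mod 43 for j=0..6):
  0:1  1:20  2:13  3:2  4:40  5:26  6:4
Giant step factor: 20^(-7) ≡ 7 (mod 43).
Scan 10·7^i mod 43 for i = 0, 1, …:
  i=0: 10   i=1: 27   i=2: 17   i=3: 33
  i=4: 16   i=5: 26
Match at i=5, j=5: x = 5·7 + 5 = 40.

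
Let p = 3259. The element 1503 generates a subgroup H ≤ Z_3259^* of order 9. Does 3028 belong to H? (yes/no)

yes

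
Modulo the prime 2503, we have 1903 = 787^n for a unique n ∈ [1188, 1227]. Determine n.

1210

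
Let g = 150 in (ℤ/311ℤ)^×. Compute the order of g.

155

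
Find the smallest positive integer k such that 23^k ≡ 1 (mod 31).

10

The order of 23 must divide p − 1 = 30 = 2 · 3 · 5.
Divisors: 1, 2, 3, 5, 6, 10, 15, 30.
Check each in increasing order: 23^1 ≡ 23;  23^2 ≡ 2;  23^3 ≡ 15;  23^5 ≡ 30;  23^6 ≡ 8;  23^10 ≡ 1.
Smallest exponent giving 1 is 10.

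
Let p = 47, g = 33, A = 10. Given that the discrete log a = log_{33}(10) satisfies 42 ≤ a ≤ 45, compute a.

45

Compute 33^42 mod 47 = 36, then multiply by 33 repeatedly:
  33^42=36  33^43=13  33^44=6  33^45=10
Found 10 at exponent 45.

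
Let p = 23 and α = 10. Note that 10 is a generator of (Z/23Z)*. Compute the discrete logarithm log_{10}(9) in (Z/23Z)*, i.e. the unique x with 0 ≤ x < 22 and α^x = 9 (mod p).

18

Successive powers of 10 modulo 23:
  10^0=1  10^1=10  10^2=8  10^3=11  10^4=18  10^5=19
  10^6=6  10^7=14  10^8=2  10^9=20  10^10=16  10^11=22
  10^12=13  10^13=15  10^14=12  10^15=5  10^16=4  10^17=17
  10^18=9
So 10^18 ≡ 9 (mod 23), giving x = 18.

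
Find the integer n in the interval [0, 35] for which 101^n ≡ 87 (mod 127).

6

Compute 101^0 mod 127 = 1, then multiply by 101 repeatedly:
  101^0=1  101^1=101  101^2=41  101^3=77  101^4=30
  101^5=109  101^6=87
Found 87 at exponent 6.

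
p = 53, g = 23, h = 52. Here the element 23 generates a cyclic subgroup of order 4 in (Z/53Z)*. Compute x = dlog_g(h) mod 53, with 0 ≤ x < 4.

Successive powers of 23 modulo 53:
  23^0=1  23^1=23  23^2=52
So 23^2 ≡ 52 (mod 53), giving x = 2.

2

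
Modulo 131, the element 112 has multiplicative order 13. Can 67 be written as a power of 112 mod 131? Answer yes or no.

no

⟨112⟩ has order 13; its elements mod 131 are {1, 39, 45, 52, 60, 62, 63, 80, 84, 99, 107, 112, 113}.
67 is not in this set.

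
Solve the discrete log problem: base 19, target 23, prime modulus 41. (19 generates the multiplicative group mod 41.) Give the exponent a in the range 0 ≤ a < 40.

4

Successive powers of 19 modulo 41:
  19^0=1  19^1=19  19^2=33  19^3=12  19^4=23
So 19^4 ≡ 23 (mod 41), giving a = 4.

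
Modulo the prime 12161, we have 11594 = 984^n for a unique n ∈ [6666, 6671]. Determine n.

6668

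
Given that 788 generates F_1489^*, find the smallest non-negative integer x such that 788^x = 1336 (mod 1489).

703

Baby-step giant-step with m = ceil(sqrt(1488)) = 39.
Baby table (788^j mod 1489 for j=0..38):
  0:1  1:788  2:31  3:604  4:961  5:856  6:11  7:1223
  8:341  9:688  10:148  11:482  12:121  13:52  14:773  15:123
  16:139  17:835  18:1331  19:572  20:1058  21:1353  22:40  23:251
  24:1240  25:336  26:1215  27:1482  28:440  29:1272  30:239  31:718
  32:1453  33:1412  34:373  35:591  36:1140  37:453  38:1093
Giant step factor: 788^(-39) ≡ 276 (mod 1489).
Scan 1336·276^i mod 1489 for i = 0, 1, …:
  i=0: 1336   i=1: 953   i=2: 964   i=3: 1022
  i=4: 651   i=5: 996   i=6: 920   i=7: 790
  i=8: 646   i=9: 1105     …   i=17: 1125
  i=18: 788
Match at i=18, j=1: x = 18·39 + 1 = 703.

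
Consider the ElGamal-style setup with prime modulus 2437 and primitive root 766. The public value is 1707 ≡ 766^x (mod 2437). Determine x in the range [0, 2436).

2243

Baby-step giant-step with m = ceil(sqrt(2436)) = 50.
Baby table (766^j mod 2437 for j=0..49):
  0:1  1:766  2:1876  3:1623  4:348  5:935  6:2169  7:1857
  8:1691  9:1259  10:1779  11:431  12:1151  13:1909  14:94  15:1331
  16:880  17:1468  18:1031  19:158  20:1615  21:1531  22:549  23:1370
  24:1510  25:1522  26:966  27:1545  28:1525  29:827  30:2299  31:1520
  32:1871  33:230  34:716  35:131  36:429  37:2056  38:594  39:1722
  40:635  41:1447  42:2004  43:2191  44:1650  45:1534  46:410  47:2124
  48:1505  49:129
Giant step factor: 766^(-50) ≡ 422 (mod 2437).
Scan 1707·422^i mod 2437 for i = 0, 1, …:
  i=0: 1707   i=1: 1439   i=2: 445   i=3: 141
  i=4: 1014   i=5: 1433   i=6: 350   i=7: 1480
  i=8: 688   i=9: 333     …   i=43: 831
  i=44: 2191
Match at i=44, j=43: x = 44·50 + 43 = 2243.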